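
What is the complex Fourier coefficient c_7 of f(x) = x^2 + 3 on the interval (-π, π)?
Compute the real Fourier coefficients first: a_7 = -4/49, b_7 = 0.
Then c_7 = (a_7 − i·b_7)/2 = -2/49.

Final answer: -2/49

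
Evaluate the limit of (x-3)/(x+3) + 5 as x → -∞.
Evaluate the dominant behaviour as x → -∞; each term tends to a finite value or vanishes.
Limit = 6.

Final answer: 6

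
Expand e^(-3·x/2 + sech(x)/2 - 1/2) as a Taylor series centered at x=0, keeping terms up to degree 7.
9197·x^7/215040 + 2047·x^6/46080 - 161·x^5/1280 + 25·x^4/384 - 3·x^3/16 + 7·x^2/8 - 3·x/2 + 1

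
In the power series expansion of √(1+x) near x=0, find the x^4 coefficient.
Expand to order 4: √(1+x) = -5·x^4/128 + x^3/16 - x^2/8 + x/2 + 1 + O(x^5).
The coefficient of x^4 is -5/128.

Final answer: -5/128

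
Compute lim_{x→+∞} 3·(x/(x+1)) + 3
Evaluate the dominant behaviour as x → +∞; each term tends to a finite value or vanishes.
Limit = 6.

Final answer: 6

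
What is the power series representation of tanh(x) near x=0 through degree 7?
-17·x^7/315 + 2·x^5/15 - x^3/3 + x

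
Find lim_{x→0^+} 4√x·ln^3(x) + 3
The product is a 0·∞ indeterminate form at x → 0⁺.
Rewrite the product as 4·ln^3(x) / x^(-1/2) and apply L'Hôpital, or use the standard hierarchy x^(-1/2) ≫ |ln x|^3 as x → 0⁺.
The indeterminate product → 0, so the limit = 3.

Final answer: 3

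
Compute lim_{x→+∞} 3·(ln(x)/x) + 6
Evaluate the dominant behaviour as x → +∞; each term tends to a finite value or vanishes.
Limit = 6.

Final answer: 6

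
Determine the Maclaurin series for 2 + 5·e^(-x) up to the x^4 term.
5·x^4/24 - 5·x^3/6 + 5·x^2/2 - 5·x + 7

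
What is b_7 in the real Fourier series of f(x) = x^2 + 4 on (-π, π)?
b_7 = (1/π) ∫_{-π}^{π} f(x)·sin(7x) dx.
Evaluate the integral (use parity and integration by parts as needed): b_7 = 0.

Final answer: 0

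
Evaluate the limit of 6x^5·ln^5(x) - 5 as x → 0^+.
The product is a 0·∞ indeterminate form at x → 0⁺.
Rewrite the product as 6·ln^5(x) / x^(-5) and apply L'Hôpital, or use the standard hierarchy x^(-5) ≫ |ln x|^5 as x → 0⁺.
The indeterminate product → 0, so the limit = -5.

Final answer: -5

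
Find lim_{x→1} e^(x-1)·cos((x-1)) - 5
Direct substitution at x = 1 gives -4.

Final answer: -4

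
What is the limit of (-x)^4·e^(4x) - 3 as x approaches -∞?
The product is a 0·∞ indeterminate form at x → -∞.
Rewrite the product as (-x)^4 / e^(-4x) (an ∞/∞ form) and apply L'Hôpital, or use the standard hierarchy e^(4|x|) ≫ |(-x)^4| as x → -∞.
The indeterminate product → 0, so the limit = -3.

Final answer: -3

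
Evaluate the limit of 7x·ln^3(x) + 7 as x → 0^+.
The product is a 0·∞ indeterminate form at x → 0⁺.
Rewrite the product as 7·ln^3(x) / x^(-1) and apply L'Hôpital, or use the standard hierarchy x^(-1) ≫ |ln x|^3 as x → 0⁺.
The indeterminate product → 0, so the limit = 7.

Final answer: 7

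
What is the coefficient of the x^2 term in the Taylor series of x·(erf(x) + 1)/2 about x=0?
Expand to order 2: x·(erf(x) + 1)/2 = x^2/√(π) + x/2 + O(x^3).
The coefficient of x^2 is 1/√(π).

Final answer: 1/√(π)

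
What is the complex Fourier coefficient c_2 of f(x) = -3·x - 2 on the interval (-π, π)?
Compute the real Fourier coefficients first: a_2 = 0, b_2 = 3.
Then c_2 = (a_2 − i·b_2)/2 = -3·i/2.

Final answer: -3·i/2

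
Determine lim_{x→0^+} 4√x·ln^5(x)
This is a 0·∞ indeterminate form at x → 0⁺.
Rewrite the product as 4·ln^5(x) / x^(-1/2) and apply L'Hôpital, or use the standard hierarchy x^(-1/2) ≫ |ln x|^5 as x → 0⁺.
The indeterminate product → 0, so the limit = 0.

Final answer: 0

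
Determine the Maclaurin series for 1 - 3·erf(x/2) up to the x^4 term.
x^3/(4·√(π)) - 3·x/√(π) + 1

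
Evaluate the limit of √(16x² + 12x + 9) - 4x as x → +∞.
As x → +∞: multiply by the conjugate to get (12x+9)/(√(16x²+12x+9)+4x); the denominator ~ 8x, so the limit is 12/8 = 3/2.
Limit = 3/2.

Final answer: 3/2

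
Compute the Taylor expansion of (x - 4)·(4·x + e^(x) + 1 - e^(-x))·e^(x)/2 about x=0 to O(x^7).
-19·x^6/720 - 47·x^5/240 - x^4 - 15·x^3/4 - 19·x^2/2 - 27·x/2 - 2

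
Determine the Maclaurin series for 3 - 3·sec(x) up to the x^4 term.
-5·x^4/8 - 3·x^2/2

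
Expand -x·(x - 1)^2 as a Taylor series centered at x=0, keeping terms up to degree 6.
-x^3 + 2·x^2 - x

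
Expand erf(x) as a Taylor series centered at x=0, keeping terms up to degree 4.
-2·x^3/(3·√(π)) + 2·x/√(π)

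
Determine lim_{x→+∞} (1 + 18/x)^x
As x → +∞: this is the defining limit (1 + 18/x)^x → e^18.
Limit = e^(18).

Final answer: e^(18)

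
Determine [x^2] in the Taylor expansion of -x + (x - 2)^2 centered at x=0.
Expand to order 2: -x + (x - 2)^2 = x^2 - 5·x + 4 + O(x^3).
The coefficient of x^2 is 1.

Final answer: 1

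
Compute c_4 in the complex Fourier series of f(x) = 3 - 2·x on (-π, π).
Compute the real Fourier coefficients first: a_4 = 0, b_4 = 1.
Then c_4 = (a_4 − i·b_4)/2 = -i/2.

Final answer: -i/2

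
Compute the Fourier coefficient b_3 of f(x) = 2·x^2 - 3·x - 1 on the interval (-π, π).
b_3 = (1/π) ∫_{-π}^{π} f(x)·sin(3x) dx.
Evaluate the integral (use parity and integration by parts as needed): b_3 = -2.

Final answer: -2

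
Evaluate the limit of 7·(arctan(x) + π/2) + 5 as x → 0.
Direct substitution at x = 0 gives 5 + 7·π/2.

Final answer: 5 + 7·π/2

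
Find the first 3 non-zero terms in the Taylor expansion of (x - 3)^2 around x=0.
x^2 - 6·x + 9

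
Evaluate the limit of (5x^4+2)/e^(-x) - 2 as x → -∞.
The quotient is an ∞/∞ indeterminate form as x → -∞.
Compare growth rates of the dominant terms (exponentials ≫ polynomials ≫ logarithms), or apply L'Hôpital's rule; the quotient → 0.
Adding the constant: 0 - 2 = -2. Limit = -2.

Final answer: -2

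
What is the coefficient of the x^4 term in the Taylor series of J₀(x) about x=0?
Expand to order 4: J₀(x) = x^4/64 - x^2/4 + 1 + O(x^5).
The coefficient of x^4 is 1/64.

Final answer: 1/64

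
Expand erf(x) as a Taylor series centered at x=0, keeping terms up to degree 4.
-2·x^3/(3·√(π)) + 2·x/√(π)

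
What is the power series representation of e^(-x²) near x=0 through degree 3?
1 - x^2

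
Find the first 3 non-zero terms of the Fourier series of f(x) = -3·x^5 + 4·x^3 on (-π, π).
(-768 - 6·π^4 + 128·π^2)·sin(x) + (-19·π^2 + 57/2 + 3·π^4)·sin(2·x) + (-2·π^4 - 128/27 + 64·π^2/9)·sin(3·x)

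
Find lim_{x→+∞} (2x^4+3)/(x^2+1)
This is an ∞/∞ indeterminate form as x → +∞.
Divide numerator and denominator by x^4 and let the lower-order terms vanish; the numerator's degree 4 exceeds the denominator's degree 2, so the quotient diverges.
Limit = ∞.

Final answer: ∞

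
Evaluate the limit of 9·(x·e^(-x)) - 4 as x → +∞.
Evaluate the dominant behaviour as x → +∞; each term tends to a finite value or vanishes.
Limit = -4.

Final answer: -4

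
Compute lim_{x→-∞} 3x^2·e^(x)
This is a 0·∞ indeterminate form at x → -∞.
Rewrite the product as 3x^2 / e^(-x) (an ∞/∞ form) and apply L'Hôpital, or use the standard hierarchy e^(|x|) ≫ |x^2| as x → -∞.
The indeterminate product → 0, so the limit = 0.

Final answer: 0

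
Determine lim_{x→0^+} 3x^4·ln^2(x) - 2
The product is a 0·∞ indeterminate form at x → 0⁺.
Rewrite the product as 3·ln^2(x) / x^(-4) and apply L'Hôpital, or use the standard hierarchy x^(-4) ≫ |ln x|^2 as x → 0⁺.
The indeterminate product → 0, so the limit = -2.

Final answer: -2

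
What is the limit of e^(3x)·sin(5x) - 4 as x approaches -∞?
Evaluate the dominant behaviour as x → -∞; each term tends to a finite value or vanishes.
Limit = -4.

Final answer: -4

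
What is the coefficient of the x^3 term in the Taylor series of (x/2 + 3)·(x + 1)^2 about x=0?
Expand to order 3: (x/2 + 3)·(x + 1)^2 = x^3/2 + 4·x^2 + 13·x/2 + 3 + O(x^4).
The coefficient of x^3 is 1/2.

Final answer: 1/2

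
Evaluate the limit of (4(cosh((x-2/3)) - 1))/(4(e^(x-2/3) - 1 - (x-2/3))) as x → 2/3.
Both numerator and denominator → 0 as x → 2/3; this is a 0/0 indeterminate form.
Expand each to leading order near x = 2/3: numerator ~ 2·(x - 2/3)^2, denominator ~ 2·(x - 2/3)^2.
The limit of the ratio is 1.

Final answer: 1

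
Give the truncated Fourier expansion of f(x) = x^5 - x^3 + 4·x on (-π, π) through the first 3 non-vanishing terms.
(-42·π^2 + 2·π^4 + 260)·sin(x) + (-π^4 - 13 + 6·π^2)·sin(2·x) + (-58·π^2/27 + 332/81 + 2·π^4/3)·sin(3·x)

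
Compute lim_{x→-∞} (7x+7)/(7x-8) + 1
Evaluate the dominant behaviour as x → -∞; each term tends to a finite value or vanishes.
Limit = 2.

Final answer: 2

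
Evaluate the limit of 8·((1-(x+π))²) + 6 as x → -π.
Direct substitution at x = -π gives 14.

Final answer: 14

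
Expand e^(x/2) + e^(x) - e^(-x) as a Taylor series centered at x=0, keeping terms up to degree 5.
13·x^5/768 + x^4/384 + 17·x^3/48 + x^2/8 + 5·x/2 + 1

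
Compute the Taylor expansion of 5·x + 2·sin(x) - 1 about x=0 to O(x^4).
-x^3/3 + 7·x - 1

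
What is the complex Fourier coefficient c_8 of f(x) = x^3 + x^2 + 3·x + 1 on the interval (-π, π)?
Compute the real Fourier coefficients first: a_8 = 1/16, b_8 = -π^2/4 - 93/128.
Then c_8 = (a_8 − i·b_8)/2 = 1/32 + 93·i/256 + i·π^2/8.

Final answer: 1/32 + 93·i/256 + i·π^2/8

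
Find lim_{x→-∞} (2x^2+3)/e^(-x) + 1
The quotient is an ∞/∞ indeterminate form as x → -∞.
Compare growth rates of the dominant terms (exponentials ≫ polynomials ≫ logarithms), or apply L'Hôpital's rule; the quotient → 0.
Adding the constant: 0 + 1 = 1. Limit = 1.

Final answer: 1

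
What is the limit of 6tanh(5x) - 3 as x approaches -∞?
Evaluate the dominant behaviour as x → -∞; each term tends to a finite value or vanishes.
Limit = -9.

Final answer: -9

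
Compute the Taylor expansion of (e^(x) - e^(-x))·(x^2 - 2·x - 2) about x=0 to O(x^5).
-2·x^4/3 + 4·x^3/3 - 4·x^2 - 4·x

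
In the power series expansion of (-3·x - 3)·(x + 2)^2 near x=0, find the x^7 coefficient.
Expand to order 7: (-3·x - 3)·(x + 2)^2 = -3·x^3 - 15·x^2 - 24·x - 12 + O(x^8).
The coefficient of x^7 is 0.

Final answer: 0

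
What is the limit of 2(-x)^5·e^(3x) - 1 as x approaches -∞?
The product is a 0·∞ indeterminate form at x → -∞.
Rewrite the product as 2(-x)^5 / e^(-3x) (an ∞/∞ form) and apply L'Hôpital, or use the standard hierarchy e^(3|x|) ≫ |(-x)^5| as x → -∞.
The indeterminate product → 0, so the limit = -1.

Final answer: -1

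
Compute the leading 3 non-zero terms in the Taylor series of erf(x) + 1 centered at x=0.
-2·x^3/(3·√(π)) + 2·x/√(π) + 1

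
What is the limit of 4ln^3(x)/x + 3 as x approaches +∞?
The quotient is an ∞/∞ indeterminate form as x → +∞.
The polynomial denominator x dominates the logarithmic numerator (any positive power of x ≫ ln^3(x) as x → ∞), so the quotient → 0.
Adding the constant: 0 + 3 = 3. Limit = 3.

Final answer: 3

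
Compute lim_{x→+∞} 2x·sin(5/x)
As x → +∞: let u = 5/x → 0⁺; then 2·x·sin(5/x) = 2·5·sin(u)/u → 2·5·1 = 10.
Limit = 10.

Final answer: 10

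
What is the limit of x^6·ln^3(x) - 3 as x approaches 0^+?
The product is a 0·∞ indeterminate form at x → 0⁺.
Rewrite the product as ln^3(x) / x^(-6) and apply L'Hôpital, or use the standard hierarchy x^(-6) ≫ |ln x|^3 as x → 0⁺.
The indeterminate product → 0, so the limit = -3.

Final answer: -3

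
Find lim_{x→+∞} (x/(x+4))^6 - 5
As x → +∞: x/(x+4) = 1/(1 + 4/x) → 1, and the 6th power of a limit-1 base also → 1; with the additive constant, 1 - 5 = -4.
Limit = -4.

Final answer: -4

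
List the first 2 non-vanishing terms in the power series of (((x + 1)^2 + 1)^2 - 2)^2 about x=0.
32·x + 4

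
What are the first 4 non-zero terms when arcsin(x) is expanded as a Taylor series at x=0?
5·x^7/112 + 3·x^5/40 + x^3/6 + x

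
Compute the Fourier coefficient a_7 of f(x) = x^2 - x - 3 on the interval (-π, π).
a_7 = (1/π) ∫_{-π}^{π} f(x)·cos(7x) dx.
Evaluate the integral (use parity and integration by parts as needed): a_7 = -4/49.

Final answer: -4/49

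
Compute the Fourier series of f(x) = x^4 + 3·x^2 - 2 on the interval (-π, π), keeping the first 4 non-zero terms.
(36 - 8·π^2)·cos(x) + 2·π^2·cos(2·x) + (-8·π^2/9 - 20/27)·cos(3·x) - 2 + π^2 + π^4/5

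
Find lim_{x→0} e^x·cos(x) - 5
Direct substitution at x = 0 gives -4.

Final answer: -4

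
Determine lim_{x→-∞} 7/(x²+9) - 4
Evaluate the dominant behaviour as x → -∞; each term tends to a finite value or vanishes.
Limit = -4.

Final answer: -4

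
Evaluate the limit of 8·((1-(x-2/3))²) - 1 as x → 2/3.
Direct substitution at x = 2/3 gives 7.

Final answer: 7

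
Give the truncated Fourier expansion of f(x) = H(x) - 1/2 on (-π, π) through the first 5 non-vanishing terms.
2·sin(x)/π + 2·sin(3·x)/(3·π) + 2·sin(5·x)/(5·π) + 2·sin(7·x)/(7·π) + 2·sin(9·x)/(9·π)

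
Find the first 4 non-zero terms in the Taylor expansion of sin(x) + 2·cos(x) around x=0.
-x^3/6 - x^2 + x + 2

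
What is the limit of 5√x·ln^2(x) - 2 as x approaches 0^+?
The product is a 0·∞ indeterminate form at x → 0⁺.
Rewrite the product as 5·ln^2(x) / x^(-1/2) and apply L'Hôpital, or use the standard hierarchy x^(-1/2) ≫ |ln x|^2 as x → 0⁺.
The indeterminate product → 0, so the limit = -2.

Final answer: -2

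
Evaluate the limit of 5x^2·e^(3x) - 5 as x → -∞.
The product is a 0·∞ indeterminate form at x → -∞.
Rewrite the product as 5x^2 / e^(-3x) (an ∞/∞ form) and apply L'Hôpital, or use the standard hierarchy e^(3|x|) ≫ |x^2| as x → -∞.
The indeterminate product → 0, so the limit = -5.

Final answer: -5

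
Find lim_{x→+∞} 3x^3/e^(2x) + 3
The quotient is an ∞/∞ indeterminate form as x → +∞.
The exponential denominator e^(2x) dominates the polynomial numerator (e^x ≫ x^3 as x → ∞), so the quotient → 0.
Adding the constant: 0 + 3 = 3. Limit = 3.

Final answer: 3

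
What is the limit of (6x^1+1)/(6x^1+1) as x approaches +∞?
This is an ∞/∞ indeterminate form as x → +∞.
Divide numerator and denominator by x and let the lower-order terms vanish; the leading terms give 6/6 = 1.
Limit = 1.

Final answer: 1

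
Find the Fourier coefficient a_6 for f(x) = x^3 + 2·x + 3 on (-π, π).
a_6 = (1/π) ∫_{-π}^{π} f(x)·cos(6x) dx.
Evaluate the integral (use parity and integration by parts as needed): a_6 = 0.

Final answer: 0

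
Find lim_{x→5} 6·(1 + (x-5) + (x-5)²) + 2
Direct substitution at x = 5 gives 8.

Final answer: 8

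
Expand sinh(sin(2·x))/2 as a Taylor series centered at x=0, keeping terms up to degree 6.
-16·x^5/15 + x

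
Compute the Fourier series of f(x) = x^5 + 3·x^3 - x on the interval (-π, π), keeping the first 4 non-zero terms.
(-34·π^2 + 2·π^4 + 202)·sin(x) + (-π^4 - 2 + 2·π^2)·sin(2·x) + (-82/81 + 14·π^2/27 + 2·π^4/3)·sin(3·x) + (-π^4/2 - 7·π^2/8 + 53/64)·sin(4·x)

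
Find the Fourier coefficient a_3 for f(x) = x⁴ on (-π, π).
a_3 = (1/π) ∫_{-π}^{π} f(x)·cos(3x) dx.
Evaluate the integral (use parity and integration by parts as needed): a_3 = 16/27 - 8·π^2/9.

Final answer: 16/27 - 8·π^2/9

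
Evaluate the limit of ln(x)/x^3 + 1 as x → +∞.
The quotient is an ∞/∞ indeterminate form as x → +∞.
The polynomial denominator x^3 dominates the logarithmic numerator (any positive power of x ≫ ln(x) as x → ∞), so the quotient → 0.
Adding the constant: 0 + 1 = 1. Limit = 1.

Final answer: 1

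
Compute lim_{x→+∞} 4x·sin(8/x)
As x → +∞: let u = 8/x → 0⁺; then 4·x·sin(8/x) = 4·8·sin(u)/u → 4·8·1 = 32.
Limit = 32.

Final answer: 32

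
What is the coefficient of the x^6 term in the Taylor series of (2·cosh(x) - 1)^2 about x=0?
Expand to order 6: (2·cosh(x) - 1)^2 = 31·x^6/180 + 7·x^4/6 + 2·x^2 + 1 + O(x^7).
The coefficient of x^6 is 31/180.

Final answer: 31/180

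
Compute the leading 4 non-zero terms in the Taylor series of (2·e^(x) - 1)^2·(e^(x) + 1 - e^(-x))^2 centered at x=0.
136·x^3/3 + 26·x^2 + 8·x + 1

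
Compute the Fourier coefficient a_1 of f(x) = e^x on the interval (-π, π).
a_1 = (1/π) ∫_{-π}^{π} f(x)·cos(1x) dx.
Evaluate the integral (use parity and integration by parts as needed): a_1 = (1 - e^(2·π))·e^(-π)/(2·π).

Final answer: (1 - e^(2·π))·e^(-π)/(2·π)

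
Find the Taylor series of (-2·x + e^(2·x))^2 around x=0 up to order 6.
208·x^6/45 + 88·x^5/15 + 16·x^4/3 + 8·x^3/3 + 4·x^2 + 1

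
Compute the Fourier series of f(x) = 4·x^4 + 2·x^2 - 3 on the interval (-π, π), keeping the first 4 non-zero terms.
(184 - 32·π^2)·cos(x) + (-10 + 8·π^2)·cos(2·x) + (40/27 - 32·π^2/9)·cos(3·x) - 3 + 2·π^2/3 + 4·π^4/5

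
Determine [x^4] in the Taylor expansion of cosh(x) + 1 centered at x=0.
Expand to order 4: cosh(x) + 1 = x^4/24 + x^2/2 + 2 + O(x^5).
The coefficient of x^4 is 1/24.

Final answer: 1/24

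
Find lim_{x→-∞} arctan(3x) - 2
Evaluate the dominant behaviour as x → -∞; each term tends to a finite value or vanishes.
Limit = -2 - π/2.

Final answer: -2 - π/2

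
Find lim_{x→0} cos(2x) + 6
Direct substitution at x = 0 gives 7.

Final answer: 7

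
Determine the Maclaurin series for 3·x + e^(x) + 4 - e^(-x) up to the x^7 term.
x^7/2520 + x^5/60 + x^3/3 + 5·x + 4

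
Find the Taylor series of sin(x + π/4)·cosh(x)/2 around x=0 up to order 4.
-√(2)·x^4/24 + √(2)·x^3/12 + √(2)·x/4 + √(2)/4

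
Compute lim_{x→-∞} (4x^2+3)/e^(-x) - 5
The quotient is an ∞/∞ indeterminate form as x → -∞.
Compare growth rates of the dominant terms (exponentials ≫ polynomials ≫ logarithms), or apply L'Hôpital's rule; the quotient → 0.
Adding the constant: 0 - 5 = -5. Limit = -5.

Final answer: -5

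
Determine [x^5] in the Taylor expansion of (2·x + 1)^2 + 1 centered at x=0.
Expand to order 5: (2·x + 1)^2 + 1 = 4·x^2 + 4·x + 2 + O(x^6).
The coefficient of x^5 is 0.

Final answer: 0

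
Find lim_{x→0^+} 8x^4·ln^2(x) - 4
The product is a 0·∞ indeterminate form at x → 0⁺.
Rewrite the product as 8·ln^2(x) / x^(-4) and apply L'Hôpital, or use the standard hierarchy x^(-4) ≫ |ln x|^2 as x → 0⁺.
The indeterminate product → 0, so the limit = -4.

Final answer: -4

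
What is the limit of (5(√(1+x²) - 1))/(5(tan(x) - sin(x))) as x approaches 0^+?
Both numerator and denominator → 0 as x → 0^+; this is a 0/0 indeterminate form.
Expand each to leading order near x = 0: numerator ~ 5·x^2/2, denominator ~ 5·x^3/2.
The limit of the ratio is ∞.

Final answer: ∞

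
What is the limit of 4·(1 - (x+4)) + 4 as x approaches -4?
Direct substitution at x = -4 gives 8.

Final answer: 8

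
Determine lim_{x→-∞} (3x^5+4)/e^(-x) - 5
The quotient is an ∞/∞ indeterminate form as x → -∞.
Compare growth rates of the dominant terms (exponentials ≫ polynomials ≫ logarithms), or apply L'Hôpital's rule; the quotient → 0.
Adding the constant: 0 - 5 = -5. Limit = -5.

Final answer: -5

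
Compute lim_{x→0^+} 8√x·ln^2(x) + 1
The product is a 0·∞ indeterminate form at x → 0⁺.
Rewrite the product as 8·ln^2(x) / x^(-1/2) and apply L'Hôpital, or use the standard hierarchy x^(-1/2) ≫ |ln x|^2 as x → 0⁺.
The indeterminate product → 0, so the limit = 1.

Final answer: 1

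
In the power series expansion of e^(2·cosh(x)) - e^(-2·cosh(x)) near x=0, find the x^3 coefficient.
Expand to order 3: e^(2·cosh(x)) - e^(-2·cosh(x)) = x^2·(e^(-2) + e^(2)) - e^(-2) + e^(2) + O(x^4).
The coefficient of x^3 is 0.

Final answer: 0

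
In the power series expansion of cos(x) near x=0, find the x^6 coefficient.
Expand to order 6: cos(x) = -x^6/720 + x^4/24 - x^2/2 + 1 + O(x^7).
The coefficient of x^6 is -1/720.

Final answer: -1/720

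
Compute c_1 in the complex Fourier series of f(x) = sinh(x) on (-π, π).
Compute the real Fourier coefficients first: a_1 = 0, b_1 = sinh(π)/π.
Then c_1 = (a_1 − i·b_1)/2 = -i·sinh(π)/(2·π).

Final answer: -i·sinh(π)/(2·π)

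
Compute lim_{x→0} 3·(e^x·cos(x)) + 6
Direct substitution at x = 0 gives 9.

Final answer: 9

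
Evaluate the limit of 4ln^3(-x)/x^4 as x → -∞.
This is an ∞/∞ indeterminate form as x → -∞.
Compare growth rates of the dominant terms (exponentials ≫ polynomials ≫ logarithms), or apply L'Hôpital's rule; the quotient → 0.
Limit = 0.

Final answer: 0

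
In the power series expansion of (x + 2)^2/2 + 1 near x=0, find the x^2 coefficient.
Expand to order 2: (x + 2)^2/2 + 1 = x^2/2 + 2·x + 3 + O(x^3).
The coefficient of x^2 is 1/2.

Final answer: 1/2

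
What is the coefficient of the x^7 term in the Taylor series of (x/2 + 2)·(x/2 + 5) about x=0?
Expand to order 7: (x/2 + 2)·(x/2 + 5) = x^2/4 + 7·x/2 + 10 + O(x^8).
The coefficient of x^7 is 0.

Final answer: 0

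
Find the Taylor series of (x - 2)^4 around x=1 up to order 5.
1 - 4·(x - 1) + 6·(x - 1)^2 - 4·(x - 1)^3 + (x - 1)^4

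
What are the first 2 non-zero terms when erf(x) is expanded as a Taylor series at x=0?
-2·x^3/(3·√(π)) + 2·x/√(π)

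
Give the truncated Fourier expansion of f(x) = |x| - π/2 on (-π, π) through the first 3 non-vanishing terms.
-4·cos(x)/π - 4·cos(3·x)/(9·π) - 4·cos(5·x)/(25·π)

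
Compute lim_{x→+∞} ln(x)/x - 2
Evaluate the dominant behaviour as x → +∞; each term tends to a finite value or vanishes.
Limit = -2.

Final answer: -2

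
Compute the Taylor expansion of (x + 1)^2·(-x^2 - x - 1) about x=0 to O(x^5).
-x^4 - 3·x^3 - 4·x^2 - 3·x - 1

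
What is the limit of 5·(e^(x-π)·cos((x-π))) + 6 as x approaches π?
Direct substitution at x = π gives 11.

Final answer: 11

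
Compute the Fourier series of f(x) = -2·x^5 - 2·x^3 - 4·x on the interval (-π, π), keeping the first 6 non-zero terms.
(-464 - 4·π^4 + 76·π^2)·sin(x) + (-8·π^2 + 16 + 2·π^4)·sin(2·x) + (-4·π^4/3 - 304/81 + 44·π^2/27)·sin(3·x) + (-π^2/4 + 67/32 + π^4)·sin(4·x) + (-4·π^4/5 - 4·π^2/25 - 976/625)·sin(5·x) + (104/81 + 8·π^2/27 + 2·π^4/3)·sin(6·x)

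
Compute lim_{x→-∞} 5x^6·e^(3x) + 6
The product is a 0·∞ indeterminate form at x → -∞.
Rewrite the product as 5x^6 / e^(-3x) (an ∞/∞ form) and apply L'Hôpital, or use the standard hierarchy e^(3|x|) ≫ |x^6| as x → -∞.
The indeterminate product → 0, so the limit = 6.

Final answer: 6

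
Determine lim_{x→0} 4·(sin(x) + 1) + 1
Direct substitution at x = 0 gives 5.

Final answer: 5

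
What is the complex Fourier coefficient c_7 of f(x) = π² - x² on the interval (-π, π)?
Compute the real Fourier coefficients first: a_7 = 4/49, b_7 = 0.
Then c_7 = (a_7 − i·b_7)/2 = 2/49.

Final answer: 2/49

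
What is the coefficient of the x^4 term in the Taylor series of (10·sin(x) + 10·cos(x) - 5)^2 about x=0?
Expand to order 4: (10·sin(x) + 10·cos(x) - 5)^2 = -25·x^4/6 - 350·x^3/3 + 50·x^2 + 100·x + 25 + O(x^5).
The coefficient of x^4 is -25/6.

Final answer: -25/6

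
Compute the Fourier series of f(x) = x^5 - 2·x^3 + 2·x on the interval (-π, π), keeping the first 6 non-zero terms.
(-44·π^2 + 2·π^4 + 268)·sin(x) + (-π^4 - 25/2 + 7·π^2)·sin(2·x) + (-76·π^2/27 + 260/81 + 2·π^4/3)·sin(3·x) + (-π^4/2 - 103/64 + 13·π^2/8)·sin(4·x) + (-28·π^2/25 + 668/625 + 2·π^4/5)·sin(5·x) + (-π^4/3 - 131/162 + 23·π^2/27)·sin(6·x)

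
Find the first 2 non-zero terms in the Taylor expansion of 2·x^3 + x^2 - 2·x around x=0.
x^2 - 2·x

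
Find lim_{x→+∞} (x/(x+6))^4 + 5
As x → +∞: x/(x+6) = 1/(1 + 6/x) → 1, and the 4th power of a limit-1 base also → 1; with the additive constant, 1 + 5 = 6.
Limit = 6.

Final answer: 6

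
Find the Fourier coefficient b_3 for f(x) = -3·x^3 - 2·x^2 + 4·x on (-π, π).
b_3 = (1/π) ∫_{-π}^{π} f(x)·sin(3x) dx.
Evaluate the integral (use parity and integration by parts as needed): b_3 = 4 - 2·π^2.

Final answer: 4 - 2·π^2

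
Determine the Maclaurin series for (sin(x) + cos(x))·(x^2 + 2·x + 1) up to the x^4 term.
-19·x^4/24 - x^3/6 + 5·x^2/2 + 3·x + 1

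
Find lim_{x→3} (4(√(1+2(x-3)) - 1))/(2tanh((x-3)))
Both numerator and denominator → 0 as x → 3; this is a 0/0 indeterminate form.
Expand each to leading order near x = 3: numerator ~ 4·(x - 3), denominator ~ 2·(x - 3).
The limit of the ratio is 2.

Final answer: 2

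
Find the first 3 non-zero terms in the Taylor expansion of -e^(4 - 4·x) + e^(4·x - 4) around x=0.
x^2·(-8·e^(4) + 8·e^(-4)) + x·(4·e^(-4) + 4·e^(4)) - e^(4) + e^(-4)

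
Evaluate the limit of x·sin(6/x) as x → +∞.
As x → +∞: let u = 6/x → 0⁺; then x·sin(6/x) = 6·sin(u)/u → 6·1 = 6.
Limit = 6.

Final answer: 6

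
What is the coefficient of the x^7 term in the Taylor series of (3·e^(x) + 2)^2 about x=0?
Expand to order 7: (3·e^(x) + 2)^2 = 97·x^7/420 + 49·x^6/60 + 5·x^5/2 + 13·x^4/2 + 14·x^3 + 24·x^2 + 30·x + 25 + O(x^8).
The coefficient of x^7 is 97/420.

Final answer: 97/420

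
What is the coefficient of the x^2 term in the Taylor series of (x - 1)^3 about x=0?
Expand to order 2: (x - 1)^3 = -3·x^2 + 3·x - 1 + O(x^3).
The coefficient of x^2 is -3.

Final answer: -3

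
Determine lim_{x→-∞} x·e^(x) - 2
The product is a 0·∞ indeterminate form at x → -∞.
Rewrite the product as x / e^(-x) (an ∞/∞ form) and apply L'Hôpital, or use the standard hierarchy e^(|x|) ≫ |x| as x → -∞.
The indeterminate product → 0, so the limit = -2.

Final answer: -2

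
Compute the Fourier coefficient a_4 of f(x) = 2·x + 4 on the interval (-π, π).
a_4 = (1/π) ∫_{-π}^{π} f(x)·cos(4x) dx.
Evaluate the integral (use parity and integration by parts as needed): a_4 = 0.

Final answer: 0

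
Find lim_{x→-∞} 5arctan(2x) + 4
Evaluate the dominant behaviour as x → -∞; each term tends to a finite value or vanishes.
Limit = 4 - 5·π/2.

Final answer: 4 - 5·π/2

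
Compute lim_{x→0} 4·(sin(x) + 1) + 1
Direct substitution at x = 0 gives 5.

Final answer: 5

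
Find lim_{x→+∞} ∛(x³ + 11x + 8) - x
This is an ∞ − ∞ indeterminate form.
Multiply by (A² + AB + B²)/(A² + AB + B²) where A = ∛(x³+11x + 8), B = x to use A³ − B³ = (A−B)(A²+AB+B²); the x³ terms cancel, leaving (11x + 8)/(A²+AB+B²) with denominator ~ 3x², so the limit is 0.
Limit = 0.

Final answer: 0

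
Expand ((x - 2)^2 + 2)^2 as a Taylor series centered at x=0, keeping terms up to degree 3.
-8·x^3 + 28·x^2 - 48·x + 36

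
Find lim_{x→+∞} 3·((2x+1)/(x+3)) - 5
Evaluate the dominant behaviour as x → +∞; each term tends to a finite value or vanishes.
Limit = 1.

Final answer: 1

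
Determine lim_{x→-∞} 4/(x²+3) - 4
Evaluate the dominant behaviour as x → -∞; each term tends to a finite value or vanishes.
Limit = -4.

Final answer: -4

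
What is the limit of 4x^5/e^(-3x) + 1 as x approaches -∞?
The quotient is an ∞/∞ indeterminate form as x → -∞.
Compare growth rates of the dominant terms (exponentials ≫ polynomials ≫ logarithms), or apply L'Hôpital's rule; the quotient → 0.
Adding the constant: 0 + 1 = 1. Limit = 1.

Final answer: 1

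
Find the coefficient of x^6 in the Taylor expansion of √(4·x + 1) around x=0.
Expand to order 6: √(4·x + 1) = -84·x^6 + 28·x^5 - 10·x^4 + 4·x^3 - 2·x^2 + 2·x + 1 + O(x^7).
The coefficient of x^6 is -84.

Final answer: -84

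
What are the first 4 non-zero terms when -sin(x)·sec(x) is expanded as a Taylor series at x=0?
-17·x^7/315 - 2·x^5/15 - x^3/3 - x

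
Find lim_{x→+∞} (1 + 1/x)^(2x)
As x → +∞: write (1 + 1/x)^(2x) = ((1 + 1/x)^x)^2 → (e^1)^2 = e^2.
Limit = e^(2).

Final answer: e^(2)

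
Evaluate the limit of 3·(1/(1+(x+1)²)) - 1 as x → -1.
Direct substitution at x = -1 gives 2.

Final answer: 2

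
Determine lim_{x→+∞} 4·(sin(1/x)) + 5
Evaluate the dominant behaviour as x → +∞; each term tends to a finite value or vanishes.
Limit = 5.

Final answer: 5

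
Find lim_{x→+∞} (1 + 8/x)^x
As x → +∞: this is the defining limit (1 + 8/x)^x → e^8.
Limit = e^(8).

Final answer: e^(8)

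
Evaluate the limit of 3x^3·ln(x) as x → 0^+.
This is a 0·∞ indeterminate form at x → 0⁺.
Rewrite the product as 3·ln(x) / x^(-3) and apply L'Hôpital, or use the standard hierarchy x^(-3) ≫ |ln x| as x → 0⁺.
The indeterminate product → 0, so the limit = 0.

Final answer: 0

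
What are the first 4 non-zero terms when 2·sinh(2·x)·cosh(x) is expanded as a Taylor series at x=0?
547·x^7/1260 + 61·x^5/30 + 14·x^3/3 + 4·x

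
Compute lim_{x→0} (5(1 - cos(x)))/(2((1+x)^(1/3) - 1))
Both numerator and denominator → 0 as x → 0; this is a 0/0 indeterminate form.
Expand each to leading order near x = 0: numerator ~ 5·x^2/2, denominator ~ 2·x/3.
The limit of the ratio is 0.

Final answer: 0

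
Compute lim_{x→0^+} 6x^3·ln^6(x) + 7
The product is a 0·∞ indeterminate form at x → 0⁺.
Rewrite the product as 6·ln^6(x) / x^(-3) and apply L'Hôpital, or use the standard hierarchy x^(-3) ≫ |ln x|^6 as x → 0⁺.
The indeterminate product → 0, so the limit = 7.

Final answer: 7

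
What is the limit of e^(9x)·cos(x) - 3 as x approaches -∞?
Evaluate the dominant behaviour as x → -∞; each term tends to a finite value or vanishes.
Limit = -3.

Final answer: -3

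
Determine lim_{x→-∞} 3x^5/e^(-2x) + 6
The quotient is an ∞/∞ indeterminate form as x → -∞.
Compare growth rates of the dominant terms (exponentials ≫ polynomials ≫ logarithms), or apply L'Hôpital's rule; the quotient → 0.
Adding the constant: 0 + 6 = 6. Limit = 6.

Final answer: 6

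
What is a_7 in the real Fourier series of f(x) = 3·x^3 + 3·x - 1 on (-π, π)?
a_7 = (1/π) ∫_{-π}^{π} f(x)·cos(7x) dx.
Evaluate the integral (use parity and integration by parts as needed): a_7 = 0.

Final answer: 0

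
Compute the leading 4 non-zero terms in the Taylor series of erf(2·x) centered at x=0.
-128·x^7/(21·√(π)) + 32·x^5/(5·√(π)) - 16·x^3/(3·√(π)) + 4·x/√(π)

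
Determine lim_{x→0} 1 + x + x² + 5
Direct substitution at x = 0 gives 6.

Final answer: 6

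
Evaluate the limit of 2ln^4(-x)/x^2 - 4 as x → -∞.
The quotient is an ∞/∞ indeterminate form as x → -∞.
Compare growth rates of the dominant terms (exponentials ≫ polynomials ≫ logarithms), or apply L'Hôpital's rule; the quotient → 0.
Adding the constant: 0 - 4 = -4. Limit = -4.

Final answer: -4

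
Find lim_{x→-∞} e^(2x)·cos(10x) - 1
Evaluate the dominant behaviour as x → -∞; each term tends to a finite value or vanishes.
Limit = -1.

Final answer: -1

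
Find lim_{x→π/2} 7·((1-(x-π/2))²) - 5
Direct substitution at x = π/2 gives 2.

Final answer: 2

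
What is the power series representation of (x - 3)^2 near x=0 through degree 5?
x^2 - 6·x + 9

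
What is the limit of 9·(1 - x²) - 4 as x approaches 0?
Direct substitution at x = 0 gives 5.

Final answer: 5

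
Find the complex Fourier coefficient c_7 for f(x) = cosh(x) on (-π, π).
Compute the real Fourier coefficients first: a_7 = -sinh(π)/(25·π), b_7 = 0.
Then c_7 = (a_7 − i·b_7)/2 = -sinh(π)/(50·π).

Final answer: -sinh(π)/(50·π)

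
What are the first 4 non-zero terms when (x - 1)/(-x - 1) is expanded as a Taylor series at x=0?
-2·x^3 + 2·x^2 - 2·x + 1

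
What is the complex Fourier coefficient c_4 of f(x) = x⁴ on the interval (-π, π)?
Compute the real Fourier coefficients first: a_4 = -3/16 + π^2/2, b_4 = 0.
Then c_4 = (a_4 − i·b_4)/2 = -3/32 + π^2/4.

Final answer: -3/32 + π^2/4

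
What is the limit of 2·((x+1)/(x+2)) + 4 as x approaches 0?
Direct substitution at x = 0 gives 5.

Final answer: 5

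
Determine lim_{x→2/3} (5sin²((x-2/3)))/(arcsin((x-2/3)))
Both numerator and denominator → 0 as x → 2/3; this is a 0/0 indeterminate form.
Expand each to leading order near x = 2/3: numerator ~ 5·(x - 2/3)^2, denominator ~ (x - 2/3).
The limit of the ratio is 0.

Final answer: 0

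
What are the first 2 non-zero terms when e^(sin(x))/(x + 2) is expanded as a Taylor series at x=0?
x/4 + 1/2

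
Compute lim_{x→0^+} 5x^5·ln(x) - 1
The product is a 0·∞ indeterminate form at x → 0⁺.
Rewrite the product as 5·ln(x) / x^(-5) and apply L'Hôpital, or use the standard hierarchy x^(-5) ≫ |ln x| as x → 0⁺.
The indeterminate product → 0, so the limit = -1.

Final answer: -1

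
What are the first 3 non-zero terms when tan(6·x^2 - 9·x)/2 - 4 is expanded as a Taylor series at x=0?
3·x^2 - 9·x/2 - 4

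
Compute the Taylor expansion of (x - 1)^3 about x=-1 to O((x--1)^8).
-8 + 12·(x + 1) - 6·(x + 1)^2 + (x + 1)^3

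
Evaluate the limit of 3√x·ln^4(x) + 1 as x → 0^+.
The product is a 0·∞ indeterminate form at x → 0⁺.
Rewrite the product as 3·ln^4(x) / x^(-1/2) and apply L'Hôpital, or use the standard hierarchy x^(-1/2) ≫ |ln x|^4 as x → 0⁺.
The indeterminate product → 0, so the limit = 1.

Final answer: 1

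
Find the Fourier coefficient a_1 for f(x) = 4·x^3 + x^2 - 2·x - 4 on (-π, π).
a_1 = (1/π) ∫_{-π}^{π} f(x)·cos(1x) dx.
Evaluate the integral (use parity and integration by parts as needed): a_1 = -4.

Final answer: -4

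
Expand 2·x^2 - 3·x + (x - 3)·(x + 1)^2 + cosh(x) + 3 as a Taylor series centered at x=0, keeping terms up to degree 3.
x^3 + 3·x^2/2 - 8·x + 1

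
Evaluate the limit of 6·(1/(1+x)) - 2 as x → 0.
Direct substitution at x = 0 gives 4.

Final answer: 4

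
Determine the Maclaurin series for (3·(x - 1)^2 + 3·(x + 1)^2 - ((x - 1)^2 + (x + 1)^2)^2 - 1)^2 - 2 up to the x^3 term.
-4·x^2 - 1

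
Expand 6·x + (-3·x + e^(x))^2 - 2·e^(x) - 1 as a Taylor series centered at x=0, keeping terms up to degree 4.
-5·x^4/12 - 2·x^3 + 4·x^2 - 2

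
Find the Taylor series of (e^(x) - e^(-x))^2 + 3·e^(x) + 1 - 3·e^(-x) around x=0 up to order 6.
8·x^6/45 + x^5/20 + 4·x^4/3 + x^3 + 4·x^2 + 6·x + 1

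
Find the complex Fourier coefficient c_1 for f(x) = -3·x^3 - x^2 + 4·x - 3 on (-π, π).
Compute the real Fourier coefficients first: a_1 = 4, b_1 = 44 - 6·π^2.
Then c_1 = (a_1 − i·b_1)/2 = 2 - 22·i + 3·i·π^2.

Final answer: 2 - 22·i + 3·i·π^2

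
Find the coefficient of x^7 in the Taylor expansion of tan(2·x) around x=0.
Expand to order 7: tan(2·x) = 2176·x^7/315 + 64·x^5/15 + 8·x^3/3 + 2·x + O(x^8).
The coefficient of x^7 is 2176/315.

Final answer: 2176/315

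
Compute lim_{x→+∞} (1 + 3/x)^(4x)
As x → +∞: write (1 + 3/x)^(4x) = ((1 + 3/x)^x)^4 → (e^3)^4 = e^12.
Limit = e^(12).

Final answer: e^(12)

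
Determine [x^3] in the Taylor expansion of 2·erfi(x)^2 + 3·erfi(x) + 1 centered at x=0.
Expand to order 3: 2·erfi(x)^2 + 3·erfi(x) + 1 = 2·x^3/√(π) + 8·x^2/π + 6·x/√(π) + 1 + O(x^4).
The coefficient of x^3 is 2/√(π).

Final answer: 2/√(π)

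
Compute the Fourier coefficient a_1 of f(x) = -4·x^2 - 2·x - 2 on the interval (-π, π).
a_1 = (1/π) ∫_{-π}^{π} f(x)·cos(1x) dx.
Evaluate the integral (use parity and integration by parts as needed): a_1 = 16.

Final answer: 16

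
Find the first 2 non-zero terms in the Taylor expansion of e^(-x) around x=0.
1 - x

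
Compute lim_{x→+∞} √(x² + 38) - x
This is an ∞ − ∞ indeterminate form.
Multiply and divide by the conjugate √(x²+38) + x; the x² terms cancel, leaving 38/(√(x²+38)+x) → 0.
Limit = 0.

Final answer: 0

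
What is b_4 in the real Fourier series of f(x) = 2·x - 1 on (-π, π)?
b_4 = (1/π) ∫_{-π}^{π} f(x)·sin(4x) dx.
Evaluate the integral (use parity and integration by parts as needed): b_4 = -1.

Final answer: -1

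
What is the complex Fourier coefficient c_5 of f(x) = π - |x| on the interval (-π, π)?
Compute the real Fourier coefficients first: a_5 = 4/(25·π), b_5 = 0.
Then c_5 = (a_5 − i·b_5)/2 = 2/(25·π).

Final answer: 2/(25·π)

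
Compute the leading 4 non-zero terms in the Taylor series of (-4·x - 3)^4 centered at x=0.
768·x^3 + 864·x^2 + 432·x + 81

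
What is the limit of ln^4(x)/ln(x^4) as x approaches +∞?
This is an ∞/∞ indeterminate form as x → +∞.
Write ln(x^4) = 4·ln(x), reducing the quotient to ln^3(x)/4 → ∞.
Limit = ∞.

Final answer: ∞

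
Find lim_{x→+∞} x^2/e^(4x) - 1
The quotient is an ∞/∞ indeterminate form as x → +∞.
The exponential denominator e^(4x) dominates the polynomial numerator (e^x ≫ x^2 as x → ∞), so the quotient → 0.
Adding the constant: 0 - 1 = -1. Limit = -1.

Final answer: -1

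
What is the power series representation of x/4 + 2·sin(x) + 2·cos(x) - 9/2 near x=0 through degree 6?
-x^6/360 + x^5/60 + x^4/12 - x^3/3 - x^2 + 9·x/4 - 5/2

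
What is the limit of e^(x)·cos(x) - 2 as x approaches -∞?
Evaluate the dominant behaviour as x → -∞; each term tends to a finite value or vanishes.
Limit = -2.

Final answer: -2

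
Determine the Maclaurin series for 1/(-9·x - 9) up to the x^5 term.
x^5/9 - x^4/9 + x^3/9 - x^2/9 + x/9 - 1/9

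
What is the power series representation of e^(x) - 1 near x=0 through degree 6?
x^6/720 + x^5/120 + x^4/24 + x^3/6 + x^2/2 + x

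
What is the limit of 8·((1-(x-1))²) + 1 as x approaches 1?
Direct substitution at x = 1 gives 9.

Final answer: 9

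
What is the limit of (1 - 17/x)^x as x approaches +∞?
As x → +∞: this is the defining limit (1 - 17/x)^x → e^(-17).
Limit = e^(-17).

Final answer: e^(-17)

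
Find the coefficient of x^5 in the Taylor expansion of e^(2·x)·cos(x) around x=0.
Expand to order 5: e^(2·x)·cos(x) = -19·x^5/60 - 7·x^4/24 + x^3/3 + 3·x^2/2 + 2·x + 1 + O(x^6).
The coefficient of x^5 is -19/60.

Final answer: -19/60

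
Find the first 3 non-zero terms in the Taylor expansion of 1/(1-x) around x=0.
x^2 + x + 1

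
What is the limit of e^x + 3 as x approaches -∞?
Evaluate the dominant behaviour as x → -∞; each term tends to a finite value or vanishes.
Limit = 3.

Final answer: 3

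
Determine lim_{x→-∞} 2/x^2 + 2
Evaluate the dominant behaviour as x → -∞; each term tends to a finite value or vanishes.
Limit = 2.

Final answer: 2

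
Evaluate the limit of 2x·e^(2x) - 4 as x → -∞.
The product is a 0·∞ indeterminate form at x → -∞.
Rewrite the product as 2x / e^(-2x) (an ∞/∞ form) and apply L'Hôpital, or use the standard hierarchy e^(2|x|) ≫ |x| as x → -∞.
The indeterminate product → 0, so the limit = -4.

Final answer: -4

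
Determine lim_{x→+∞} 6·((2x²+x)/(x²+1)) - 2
Evaluate the dominant behaviour as x → +∞; each term tends to a finite value or vanishes.
Limit = 10.

Final answer: 10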